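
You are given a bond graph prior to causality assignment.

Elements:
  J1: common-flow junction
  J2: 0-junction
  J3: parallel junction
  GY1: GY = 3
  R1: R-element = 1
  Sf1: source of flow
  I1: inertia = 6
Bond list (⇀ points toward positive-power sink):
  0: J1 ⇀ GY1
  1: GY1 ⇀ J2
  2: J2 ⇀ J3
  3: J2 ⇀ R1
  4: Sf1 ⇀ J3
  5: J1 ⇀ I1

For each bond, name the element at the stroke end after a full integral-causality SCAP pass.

bond 4 stroke→Sf1  (Sf1: flow source, stroke at near end)
bond 2 stroke→J3  (J3 needs exactly one e-in)
bond 5 stroke→I1  (prefer integral on I1)
bond 0 stroke→J1  (J1 flow already set via bond 5)
bond 1 stroke→J2  (through GY1, causality inverts; strokes same side of GY1)
bond 3 stroke→R1  (0-jn J2 has e-setter on 1)

#0 |J1
#1 |J2
#2 |J3
#3 |R1
#4 |Sf1
#5 |I1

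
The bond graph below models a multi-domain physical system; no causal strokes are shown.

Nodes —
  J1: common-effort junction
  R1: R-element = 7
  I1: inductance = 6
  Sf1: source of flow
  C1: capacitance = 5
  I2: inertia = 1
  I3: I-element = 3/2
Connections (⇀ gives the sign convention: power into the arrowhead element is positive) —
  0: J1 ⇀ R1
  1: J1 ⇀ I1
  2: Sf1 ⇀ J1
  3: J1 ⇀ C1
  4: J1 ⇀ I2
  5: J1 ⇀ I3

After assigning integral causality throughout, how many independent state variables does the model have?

4  (C1, I1, I2, I3 all integral)

b2 stroke at Sf1  (source Sf1 imposes f)
b1 stroke at I1  (prefer integral on I1)
b3 stroke at J1  (C1 outputs effort q/C1)
b0 stroke at R1  (common-e at J1 fixed by 3)
b4 stroke at I2  (J1: bond 3 brought effort, rest push out)
b5 stroke at I3  (J1: bond 3 brought effort, rest push out)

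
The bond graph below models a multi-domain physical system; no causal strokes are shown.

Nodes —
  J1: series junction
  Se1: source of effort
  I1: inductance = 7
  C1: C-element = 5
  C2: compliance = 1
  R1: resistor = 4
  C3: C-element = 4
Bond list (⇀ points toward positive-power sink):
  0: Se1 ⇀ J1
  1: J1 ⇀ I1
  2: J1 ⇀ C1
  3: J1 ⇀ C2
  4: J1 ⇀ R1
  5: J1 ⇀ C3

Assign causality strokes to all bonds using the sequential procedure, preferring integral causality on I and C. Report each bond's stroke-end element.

bond 0 |J1
bond 1 |I1
bond 2 |J1
bond 3 |J1
bond 4 |J1
bond 5 |J1

b0 →J1  (Se1 fixes effort; stroke away)
b1 →I1  (I1 integral (f out))
b2 →J1  (J1 flow already set via bond 1)
b3 →J1  (1-jn J1 has f-setter on 1)
b4 →J1  (common-f at J1 fixed by 1)
b5 →J1  (J1 flow already set via bond 1)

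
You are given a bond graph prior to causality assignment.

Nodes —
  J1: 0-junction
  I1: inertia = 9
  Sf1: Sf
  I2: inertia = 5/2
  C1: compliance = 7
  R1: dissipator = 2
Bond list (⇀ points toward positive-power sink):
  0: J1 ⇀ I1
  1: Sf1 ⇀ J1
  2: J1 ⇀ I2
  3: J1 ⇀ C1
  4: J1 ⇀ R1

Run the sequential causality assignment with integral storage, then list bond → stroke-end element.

#1 stroke→Sf1  (Sf1 (Sf) sets flow on bond)
#0 stroke→I1  (I1: I, integral causality)
#2 stroke→I2  (I2 integral (f out))
#3 stroke→J1  (C1 outputs effort q/C1)
#4 stroke→R1  (common-e at J1 fixed by 3)

bond 0 →I1
bond 1 →Sf1
bond 2 →I2
bond 3 →J1
bond 4 →R1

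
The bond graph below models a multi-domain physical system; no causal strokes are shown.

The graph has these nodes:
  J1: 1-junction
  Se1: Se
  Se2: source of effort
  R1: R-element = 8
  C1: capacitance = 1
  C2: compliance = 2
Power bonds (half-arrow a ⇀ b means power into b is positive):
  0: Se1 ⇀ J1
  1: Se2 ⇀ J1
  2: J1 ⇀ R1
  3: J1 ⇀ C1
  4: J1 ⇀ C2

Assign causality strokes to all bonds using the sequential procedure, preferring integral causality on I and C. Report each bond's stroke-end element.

bond 0 →J1  (Se1 fixes effort; stroke away)
bond 1 →J1  (Se2 (Se) sets effort on bond)
bond 3 →J1  (C1 integral (e out))
bond 4 →J1  (C2 outputs effort q/C2)
bond 2 →R1  (only one flow-in slot at J1)

#0 stroke at J1
#1 stroke at J1
#2 stroke at R1
#3 stroke at J1
#4 stroke at J1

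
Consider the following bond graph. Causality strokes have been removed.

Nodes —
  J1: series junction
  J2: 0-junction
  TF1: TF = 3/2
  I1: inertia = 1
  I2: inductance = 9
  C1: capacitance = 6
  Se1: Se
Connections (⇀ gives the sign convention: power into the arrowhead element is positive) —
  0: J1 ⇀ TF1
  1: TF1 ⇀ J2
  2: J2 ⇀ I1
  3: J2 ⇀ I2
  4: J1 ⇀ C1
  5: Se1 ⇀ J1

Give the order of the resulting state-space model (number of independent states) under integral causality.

3  (C1, I1, I2 all integral)

β5 |J1  (Se1 fixes effort; stroke away)
β2 |I1  (I1 outputs flow p/I1)
β3 |I2  (I2 outputs flow p/I2)
β1 |J2  (J2: last free bond brings effort in)
β0 |TF1  (through TF1, causality passes straight; one stroke at TF1)
β4 |J1  (J1: bond 0 brought flow, rest push out)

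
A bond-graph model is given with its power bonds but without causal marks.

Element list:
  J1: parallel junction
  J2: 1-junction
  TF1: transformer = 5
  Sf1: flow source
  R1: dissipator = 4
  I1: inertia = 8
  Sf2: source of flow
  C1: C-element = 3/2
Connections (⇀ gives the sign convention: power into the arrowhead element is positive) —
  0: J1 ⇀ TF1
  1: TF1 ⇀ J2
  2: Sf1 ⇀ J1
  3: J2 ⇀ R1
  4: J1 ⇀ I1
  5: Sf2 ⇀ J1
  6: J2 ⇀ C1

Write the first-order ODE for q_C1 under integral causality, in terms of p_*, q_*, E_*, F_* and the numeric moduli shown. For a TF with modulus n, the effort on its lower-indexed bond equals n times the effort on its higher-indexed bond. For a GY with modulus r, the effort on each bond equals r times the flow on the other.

dq_C1/dt = 5*F_Sf1 + 5*F_Sf2 - 5*p_I1/8

β2 stroke at Sf1  (Sf1: flow source, stroke at near end)
β5 stroke at Sf2  (Sf2 fixes flow; stroke at Sf2)
β4 stroke at I1  (I1: I, integral causality)
β0 stroke at J1  (J1: last free bond brings effort in)
β1 stroke at TF1  (through TF1, causality passes straight; one stroke at TF1)
β3 stroke at J2  (1-jn J2 has f-setter on 1)
β6 stroke at J2  (1-jn J2 has f-setter on 1)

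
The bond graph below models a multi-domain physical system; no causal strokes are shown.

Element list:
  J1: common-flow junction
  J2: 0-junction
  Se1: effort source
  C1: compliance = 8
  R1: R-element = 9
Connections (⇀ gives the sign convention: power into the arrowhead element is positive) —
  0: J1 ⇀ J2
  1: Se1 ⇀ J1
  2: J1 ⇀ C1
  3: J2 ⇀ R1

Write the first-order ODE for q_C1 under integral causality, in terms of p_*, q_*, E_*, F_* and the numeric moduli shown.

dq_C1/dt = E_Se1/9 - q_C1/72

b1 →J1  (source Se1 imposes e)
b2 →J1  (prefer integral on C1)
b0 →J2  (J1 needs exactly one f-in)
b3 →R1  (common-e at J2 fixed by 0)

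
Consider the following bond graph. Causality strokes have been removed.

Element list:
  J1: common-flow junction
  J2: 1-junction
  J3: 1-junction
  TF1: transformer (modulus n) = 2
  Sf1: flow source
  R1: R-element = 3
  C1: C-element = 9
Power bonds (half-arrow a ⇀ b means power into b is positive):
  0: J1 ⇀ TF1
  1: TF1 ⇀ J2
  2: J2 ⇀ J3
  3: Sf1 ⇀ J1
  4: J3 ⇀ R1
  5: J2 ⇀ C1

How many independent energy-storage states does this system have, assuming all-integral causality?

b3 stroke→Sf1  (source Sf1 imposes f)
b0 stroke→J1  (J1: bond 3 brought flow, rest push out)
b1 stroke→TF1  (TF TF1: opposite of bond 0)
b2 stroke→J2  (common-f at J2 fixed by 1)
b5 stroke→J2  (1-jn J2 has f-setter on 1)
b4 stroke→J3  (common-f at J3 fixed by 2)

1  (C1 all integral)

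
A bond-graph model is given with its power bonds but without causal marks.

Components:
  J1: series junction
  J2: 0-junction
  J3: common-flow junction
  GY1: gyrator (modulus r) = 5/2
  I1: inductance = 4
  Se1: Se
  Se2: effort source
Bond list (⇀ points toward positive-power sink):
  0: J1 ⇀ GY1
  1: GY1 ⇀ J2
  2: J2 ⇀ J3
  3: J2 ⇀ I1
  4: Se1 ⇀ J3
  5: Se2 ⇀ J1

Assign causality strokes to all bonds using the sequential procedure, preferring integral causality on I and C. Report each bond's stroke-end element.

#0 →GY1
#1 →GY1
#2 →J2
#3 →I1
#4 →J3
#5 →J1

b4 stroke at J3  (Se1 fixes effort; stroke away)
b5 stroke at J1  (Se2: effort source, stroke at far end)
b0 stroke at GY1  (J1: last free bond brings flow in)
b2 stroke at J2  (J3: last free bond brings flow in)
b1 stroke at GY1  (GY GY1: same side as bond 0)
b3 stroke at I1  (J2 effort already set via bond 2)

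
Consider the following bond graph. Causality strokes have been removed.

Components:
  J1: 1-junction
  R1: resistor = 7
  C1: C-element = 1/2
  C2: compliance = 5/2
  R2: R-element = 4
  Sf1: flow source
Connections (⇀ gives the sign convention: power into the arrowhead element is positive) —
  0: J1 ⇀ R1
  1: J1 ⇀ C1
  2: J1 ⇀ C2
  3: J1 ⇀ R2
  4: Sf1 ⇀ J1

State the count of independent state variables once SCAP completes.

b4 →Sf1  (source Sf1 imposes f)
b0 →J1  (common-f at J1 fixed by 4)
b1 →J1  (J1: bond 4 brought flow, rest push out)
b2 →J1  (1-jn J1 has f-setter on 4)
b3 →J1  (1-jn J1 has f-setter on 4)

2  (C1, C2 all integral)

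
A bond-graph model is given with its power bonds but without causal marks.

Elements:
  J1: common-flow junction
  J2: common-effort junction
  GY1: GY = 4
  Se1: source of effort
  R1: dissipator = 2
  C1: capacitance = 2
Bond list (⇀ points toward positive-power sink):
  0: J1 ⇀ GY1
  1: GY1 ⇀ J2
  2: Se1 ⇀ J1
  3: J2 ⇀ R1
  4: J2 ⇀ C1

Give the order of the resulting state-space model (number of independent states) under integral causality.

β2 stroke at J1  (Se1: effort source, stroke at far end)
β0 stroke at GY1  (J1 needs exactly one f-in)
β1 stroke at GY1  (GY1: gyrator matches bond 0)
β4 stroke at J2  (prefer integral on C1)
β3 stroke at R1  (J2: bond 4 brought effort, rest push out)

1  (C1 all integral)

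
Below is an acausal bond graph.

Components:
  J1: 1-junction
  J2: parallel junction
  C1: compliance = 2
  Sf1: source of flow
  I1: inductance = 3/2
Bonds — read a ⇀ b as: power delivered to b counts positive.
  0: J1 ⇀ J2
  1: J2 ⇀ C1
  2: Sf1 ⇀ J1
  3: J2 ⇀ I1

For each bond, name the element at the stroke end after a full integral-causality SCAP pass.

#0 →J1
#1 →J2
#2 →Sf1
#3 →I1

β2 stroke→Sf1  (source Sf1 imposes f)
β0 stroke→J1  (common-f at J1 fixed by 2)
β1 stroke→J2  (C1 outputs effort q/C1)
β3 stroke→I1  (J2 effort already set via bond 1)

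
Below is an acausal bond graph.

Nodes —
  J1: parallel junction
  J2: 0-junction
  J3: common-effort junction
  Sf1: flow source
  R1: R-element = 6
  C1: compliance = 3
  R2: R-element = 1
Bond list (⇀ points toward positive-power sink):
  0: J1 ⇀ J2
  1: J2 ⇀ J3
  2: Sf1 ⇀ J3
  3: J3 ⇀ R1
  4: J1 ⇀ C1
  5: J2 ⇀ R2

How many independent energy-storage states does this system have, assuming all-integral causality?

#2 stroke→Sf1  (source Sf1 imposes f)
#4 stroke→J1  (C1: C, integral causality)
#0 stroke→J2  (0-jn J1 has e-setter on 4)
#1 stroke→J3  (common-e at J2 fixed by 0)
#5 stroke→R2  (J2 effort already set via bond 0)
#3 stroke→R1  (0-jn J3 has e-setter on 1)

1  (C1 all integral)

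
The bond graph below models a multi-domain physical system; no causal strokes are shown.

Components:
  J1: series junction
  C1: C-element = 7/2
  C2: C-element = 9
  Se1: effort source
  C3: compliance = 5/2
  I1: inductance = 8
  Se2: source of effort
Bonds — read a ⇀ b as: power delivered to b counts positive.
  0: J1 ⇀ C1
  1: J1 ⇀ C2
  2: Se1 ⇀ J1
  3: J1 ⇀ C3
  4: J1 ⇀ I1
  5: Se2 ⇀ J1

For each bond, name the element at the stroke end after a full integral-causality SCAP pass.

bond 0 stroke→J1
bond 1 stroke→J1
bond 2 stroke→J1
bond 3 stroke→J1
bond 4 stroke→I1
bond 5 stroke→J1

bond 2 |J1  (Se1: effort source, stroke at far end)
bond 5 |J1  (Se2 (Se) sets effort on bond)
bond 0 |J1  (C1 outputs effort q/C1)
bond 1 |J1  (C2: C, integral causality)
bond 3 |J1  (prefer integral on C3)
bond 4 |I1  (J1: last free bond brings flow in)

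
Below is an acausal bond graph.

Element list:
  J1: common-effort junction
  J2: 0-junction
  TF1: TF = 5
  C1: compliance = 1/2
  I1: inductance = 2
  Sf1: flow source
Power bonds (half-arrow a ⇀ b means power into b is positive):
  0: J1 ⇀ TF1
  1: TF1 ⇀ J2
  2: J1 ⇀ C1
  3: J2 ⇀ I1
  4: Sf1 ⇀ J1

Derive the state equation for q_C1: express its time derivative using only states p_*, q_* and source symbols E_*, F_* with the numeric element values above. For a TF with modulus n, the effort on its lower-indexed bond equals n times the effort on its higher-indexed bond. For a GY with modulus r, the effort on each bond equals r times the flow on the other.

dq_C1/dt = F_Sf1 - p_I1/10

bond 4 stroke at Sf1  (Sf1 (Sf) sets flow on bond)
bond 2 stroke at J1  (prefer integral on C1)
bond 0 stroke at TF1  (J1 effort already set via bond 2)
bond 1 stroke at J2  (TF1: transformer flips bond 0)
bond 3 stroke at I1  (0-jn J2 has e-setter on 1)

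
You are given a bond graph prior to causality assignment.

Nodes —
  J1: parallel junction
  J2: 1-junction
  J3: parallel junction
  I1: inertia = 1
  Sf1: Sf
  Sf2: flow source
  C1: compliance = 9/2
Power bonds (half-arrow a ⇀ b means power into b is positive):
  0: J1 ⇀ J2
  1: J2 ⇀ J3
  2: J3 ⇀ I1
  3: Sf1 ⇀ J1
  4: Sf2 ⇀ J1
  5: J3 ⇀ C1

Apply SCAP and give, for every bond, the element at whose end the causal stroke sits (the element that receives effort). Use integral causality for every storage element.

bond 0 stroke at J1
bond 1 stroke at J2
bond 2 stroke at I1
bond 3 stroke at Sf1
bond 4 stroke at Sf2
bond 5 stroke at J3

b3 stroke→Sf1  (Sf1: flow source, stroke at near end)
b4 stroke→Sf2  (Sf2: flow source, stroke at near end)
b0 stroke→J1  (J1 needs exactly one e-in)
b1 stroke→J2  (common-f at J2 fixed by 0)
b2 stroke→I1  (I1: I, integral causality)
b5 stroke→J3  (closing 0-jn rule on J3)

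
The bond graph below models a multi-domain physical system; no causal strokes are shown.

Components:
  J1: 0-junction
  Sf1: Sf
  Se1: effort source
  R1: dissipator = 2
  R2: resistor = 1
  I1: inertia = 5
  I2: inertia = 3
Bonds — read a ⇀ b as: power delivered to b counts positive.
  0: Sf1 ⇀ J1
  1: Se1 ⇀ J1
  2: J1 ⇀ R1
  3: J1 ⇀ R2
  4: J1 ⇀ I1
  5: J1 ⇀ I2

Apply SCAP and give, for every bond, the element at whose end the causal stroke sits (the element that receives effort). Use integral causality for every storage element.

bond 0 |Sf1  (Sf1: flow source, stroke at near end)
bond 1 |J1  (source Se1 imposes e)
bond 2 |R1  (common-e at J1 fixed by 1)
bond 3 |R2  (J1: bond 1 brought effort, rest push out)
bond 4 |I1  (J1: bond 1 brought effort, rest push out)
bond 5 |I2  (0-jn J1 has e-setter on 1)

bond 0 stroke at Sf1
bond 1 stroke at J1
bond 2 stroke at R1
bond 3 stroke at R2
bond 4 stroke at I1
bond 5 stroke at I2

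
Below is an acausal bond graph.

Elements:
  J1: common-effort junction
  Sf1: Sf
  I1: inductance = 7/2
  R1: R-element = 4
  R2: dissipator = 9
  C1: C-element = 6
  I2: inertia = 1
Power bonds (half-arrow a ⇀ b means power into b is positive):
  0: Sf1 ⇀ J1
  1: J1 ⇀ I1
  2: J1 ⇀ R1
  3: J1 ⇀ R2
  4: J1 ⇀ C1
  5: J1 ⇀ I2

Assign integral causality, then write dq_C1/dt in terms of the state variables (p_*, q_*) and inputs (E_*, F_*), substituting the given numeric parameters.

dq_C1/dt = F_Sf1 - 2*p_I1/7 - p_I2 - 13*q_C1/216

b0 stroke→Sf1  (source Sf1 imposes f)
b1 stroke→I1  (I1 outputs flow p/I1)
b4 stroke→J1  (C1 outputs effort q/C1)
b2 stroke→R1  (J1 effort already set via bond 4)
b3 stroke→R2  (J1 effort already set via bond 4)
b5 stroke→I2  (0-jn J1 has e-setter on 4)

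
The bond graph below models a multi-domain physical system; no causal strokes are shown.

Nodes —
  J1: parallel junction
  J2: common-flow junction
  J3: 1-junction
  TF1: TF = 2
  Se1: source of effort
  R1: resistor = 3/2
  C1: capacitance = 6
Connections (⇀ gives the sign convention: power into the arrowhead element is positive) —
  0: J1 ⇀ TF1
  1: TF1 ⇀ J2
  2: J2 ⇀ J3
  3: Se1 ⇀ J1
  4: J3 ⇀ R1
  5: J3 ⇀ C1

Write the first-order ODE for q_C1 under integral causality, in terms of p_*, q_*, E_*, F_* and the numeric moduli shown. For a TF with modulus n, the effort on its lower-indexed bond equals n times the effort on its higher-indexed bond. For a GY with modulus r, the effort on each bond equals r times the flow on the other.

b3 stroke at J1  (Se1 (Se) sets effort on bond)
b0 stroke at TF1  (J1 effort already set via bond 3)
b1 stroke at J2  (TF TF1: opposite of bond 0)
b2 stroke at J3  (only one flow-in slot at J2)
b5 stroke at J3  (C1 outputs effort q/C1)
b4 stroke at R1  (only one flow-in slot at J3)

dq_C1/dt = E_Se1/3 - q_C1/9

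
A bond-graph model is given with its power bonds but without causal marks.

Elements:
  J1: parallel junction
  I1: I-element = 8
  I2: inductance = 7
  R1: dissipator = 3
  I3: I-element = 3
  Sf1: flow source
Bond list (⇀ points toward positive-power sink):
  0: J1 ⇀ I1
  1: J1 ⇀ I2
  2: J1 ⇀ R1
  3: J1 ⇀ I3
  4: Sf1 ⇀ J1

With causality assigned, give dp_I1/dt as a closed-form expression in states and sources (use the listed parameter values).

dp_I1/dt = 3*F_Sf1 - 3*p_I1/8 - 3*p_I2/7 - p_I3

#4 |Sf1  (Sf1 fixes flow; stroke at Sf1)
#0 |I1  (prefer integral on I1)
#1 |I2  (prefer integral on I2)
#3 |I3  (prefer integral on I3)
#2 |J1  (J1 needs exactly one e-in)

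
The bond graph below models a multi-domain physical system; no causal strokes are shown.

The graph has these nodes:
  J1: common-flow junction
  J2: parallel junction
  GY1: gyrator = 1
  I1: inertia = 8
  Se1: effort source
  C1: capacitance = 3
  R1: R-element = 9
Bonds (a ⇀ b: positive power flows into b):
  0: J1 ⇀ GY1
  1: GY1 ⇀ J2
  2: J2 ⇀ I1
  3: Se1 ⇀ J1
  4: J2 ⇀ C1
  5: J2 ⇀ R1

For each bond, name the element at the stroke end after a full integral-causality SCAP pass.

#0 stroke→GY1
#1 stroke→GY1
#2 stroke→I1
#3 stroke→J1
#4 stroke→J2
#5 stroke→R1

#3 stroke→J1  (Se1: effort source, stroke at far end)
#0 stroke→GY1  (J1: last free bond brings flow in)
#1 stroke→GY1  (GY GY1: same side as bond 0)
#2 stroke→I1  (I1: I, integral causality)
#4 stroke→J2  (C1 outputs effort q/C1)
#5 stroke→R1  (J2 effort already set via bond 4)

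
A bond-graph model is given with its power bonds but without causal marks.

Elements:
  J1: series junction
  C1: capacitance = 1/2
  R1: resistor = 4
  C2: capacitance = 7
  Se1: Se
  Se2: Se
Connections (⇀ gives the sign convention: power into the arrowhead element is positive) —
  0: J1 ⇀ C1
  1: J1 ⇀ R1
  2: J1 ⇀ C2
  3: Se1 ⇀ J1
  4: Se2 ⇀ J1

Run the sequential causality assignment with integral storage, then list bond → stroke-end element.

b3 →J1  (source Se1 imposes e)
b4 →J1  (Se2 fixes effort; stroke away)
b0 →J1  (prefer integral on C1)
b2 →J1  (C2 outputs effort q/C2)
b1 →R1  (closing 1-jn rule on J1)

b0 stroke→J1
b1 stroke→R1
b2 stroke→J1
b3 stroke→J1
b4 stroke→J1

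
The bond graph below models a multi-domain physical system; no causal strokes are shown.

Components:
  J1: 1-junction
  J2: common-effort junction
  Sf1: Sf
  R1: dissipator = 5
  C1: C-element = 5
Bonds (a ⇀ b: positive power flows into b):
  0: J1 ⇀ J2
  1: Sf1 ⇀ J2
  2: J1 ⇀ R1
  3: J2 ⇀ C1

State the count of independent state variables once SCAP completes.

1  (C1 all integral)

β1 stroke→Sf1  (Sf1: flow source, stroke at near end)
β3 stroke→J2  (C1 outputs effort q/C1)
β0 stroke→J1  (common-e at J2 fixed by 3)
β2 stroke→R1  (J1: last free bond brings flow in)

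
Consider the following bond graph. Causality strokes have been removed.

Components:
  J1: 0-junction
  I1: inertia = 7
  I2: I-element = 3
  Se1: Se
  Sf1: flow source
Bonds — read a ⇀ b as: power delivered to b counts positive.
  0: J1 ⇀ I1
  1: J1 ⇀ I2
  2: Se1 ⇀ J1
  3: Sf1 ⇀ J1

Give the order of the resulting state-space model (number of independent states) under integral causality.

b2 →J1  (Se1: effort source, stroke at far end)
b3 →Sf1  (Sf1 fixes flow; stroke at Sf1)
b0 →I1  (common-e at J1 fixed by 2)
b1 →I2  (0-jn J1 has e-setter on 2)

2  (I1, I2 all integral)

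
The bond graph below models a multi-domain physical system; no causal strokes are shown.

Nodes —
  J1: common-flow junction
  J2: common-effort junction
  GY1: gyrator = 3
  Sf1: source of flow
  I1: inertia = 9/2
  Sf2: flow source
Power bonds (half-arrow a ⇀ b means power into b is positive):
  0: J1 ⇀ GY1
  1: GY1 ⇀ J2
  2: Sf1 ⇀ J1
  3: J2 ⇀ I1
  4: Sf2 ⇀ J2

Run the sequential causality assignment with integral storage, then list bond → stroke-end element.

β2 stroke→Sf1  (Sf1: flow source, stroke at near end)
β4 stroke→Sf2  (Sf2 (Sf) sets flow on bond)
β0 stroke→J1  (J1 flow already set via bond 2)
β1 stroke→J2  (GY1 both-in/both-out from 0)
β3 stroke→I1  (0-jn J2 has e-setter on 1)

#0 →J1
#1 →J2
#2 →Sf1
#3 →I1
#4 →Sf2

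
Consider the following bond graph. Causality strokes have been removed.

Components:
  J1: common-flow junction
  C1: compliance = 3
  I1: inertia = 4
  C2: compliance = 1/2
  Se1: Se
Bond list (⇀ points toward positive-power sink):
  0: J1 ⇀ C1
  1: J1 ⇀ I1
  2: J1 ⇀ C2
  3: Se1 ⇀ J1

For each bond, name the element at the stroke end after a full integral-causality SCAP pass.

bond 0 stroke→J1
bond 1 stroke→I1
bond 2 stroke→J1
bond 3 stroke→J1

β3 →J1  (source Se1 imposes e)
β0 →J1  (C1 integral (e out))
β1 →I1  (I1: I, integral causality)
β2 →J1  (J1: bond 1 brought flow, rest push out)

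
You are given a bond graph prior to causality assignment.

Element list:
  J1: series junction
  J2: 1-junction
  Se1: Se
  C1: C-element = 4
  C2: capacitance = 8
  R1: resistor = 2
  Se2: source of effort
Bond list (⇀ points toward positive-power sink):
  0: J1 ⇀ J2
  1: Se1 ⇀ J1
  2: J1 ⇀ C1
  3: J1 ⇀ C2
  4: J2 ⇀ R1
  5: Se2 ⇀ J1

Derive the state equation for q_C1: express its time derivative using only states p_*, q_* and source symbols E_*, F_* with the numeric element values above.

b1 →J1  (Se1 fixes effort; stroke away)
b5 →J1  (source Se2 imposes e)
b2 →J1  (prefer integral on C1)
b3 →J1  (C2 integral (e out))
b0 →J2  (J1 needs exactly one f-in)
b4 →R1  (J2 needs exactly one f-in)

dq_C1/dt = E_Se1/2 + E_Se2/2 - q_C1/8 - q_C2/16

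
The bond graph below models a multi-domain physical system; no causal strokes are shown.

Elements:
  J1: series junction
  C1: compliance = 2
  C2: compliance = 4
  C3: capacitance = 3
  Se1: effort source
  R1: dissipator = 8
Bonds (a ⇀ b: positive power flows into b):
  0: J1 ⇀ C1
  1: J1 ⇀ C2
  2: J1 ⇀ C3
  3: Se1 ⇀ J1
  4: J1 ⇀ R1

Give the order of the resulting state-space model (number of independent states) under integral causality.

3  (C1, C2, C3 all integral)

β3 stroke at J1  (source Se1 imposes e)
β0 stroke at J1  (C1 integral (e out))
β1 stroke at J1  (C2 outputs effort q/C2)
β2 stroke at J1  (C3: C, integral causality)
β4 stroke at R1  (J1: last free bond brings flow in)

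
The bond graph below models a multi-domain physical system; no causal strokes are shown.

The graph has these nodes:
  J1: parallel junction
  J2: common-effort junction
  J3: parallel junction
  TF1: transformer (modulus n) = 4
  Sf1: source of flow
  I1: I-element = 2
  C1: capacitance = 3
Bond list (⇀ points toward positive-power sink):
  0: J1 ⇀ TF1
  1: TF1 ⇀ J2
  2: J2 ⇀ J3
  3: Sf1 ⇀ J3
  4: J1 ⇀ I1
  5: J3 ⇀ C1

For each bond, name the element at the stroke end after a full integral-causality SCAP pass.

bond 0 →J1
bond 1 →TF1
bond 2 →J2
bond 3 →Sf1
bond 4 →I1
bond 5 →J3

#3 |Sf1  (source Sf1 imposes f)
#4 |I1  (prefer integral on I1)
#0 |J1  (only one effort-in slot at J1)
#1 |TF1  (through TF1, causality passes straight; one stroke at TF1)
#2 |J2  (J2 needs exactly one e-in)
#5 |J3  (closing 0-jn rule on J3)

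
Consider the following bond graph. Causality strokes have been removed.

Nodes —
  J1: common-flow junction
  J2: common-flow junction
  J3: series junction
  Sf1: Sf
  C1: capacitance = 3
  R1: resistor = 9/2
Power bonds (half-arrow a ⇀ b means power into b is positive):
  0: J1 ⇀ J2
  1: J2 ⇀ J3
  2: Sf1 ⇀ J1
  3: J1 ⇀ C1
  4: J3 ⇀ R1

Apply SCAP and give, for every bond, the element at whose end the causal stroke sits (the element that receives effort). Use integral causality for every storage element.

#0 stroke→J1
#1 stroke→J2
#2 stroke→Sf1
#3 stroke→J1
#4 stroke→J3

β2 stroke→Sf1  (Sf1: flow source, stroke at near end)
β0 stroke→J1  (J1 flow already set via bond 2)
β3 stroke→J1  (J1: bond 2 brought flow, rest push out)
β1 stroke→J2  (common-f at J2 fixed by 0)
β4 stroke→J3  (common-f at J3 fixed by 1)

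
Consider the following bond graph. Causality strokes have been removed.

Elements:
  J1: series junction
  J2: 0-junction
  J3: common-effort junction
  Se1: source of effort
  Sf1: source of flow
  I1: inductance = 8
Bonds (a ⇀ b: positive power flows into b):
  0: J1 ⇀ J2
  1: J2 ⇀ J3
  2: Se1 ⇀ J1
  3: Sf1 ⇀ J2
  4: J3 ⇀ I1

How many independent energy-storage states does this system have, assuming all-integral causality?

#2 stroke→J1  (Se1 (Se) sets effort on bond)
#3 stroke→Sf1  (Sf1 fixes flow; stroke at Sf1)
#0 stroke→J2  (closing 1-jn rule on J1)
#1 stroke→J3  (0-jn J2 has e-setter on 0)
#4 stroke→I1  (J3 effort already set via bond 1)

1  (I1 all integral)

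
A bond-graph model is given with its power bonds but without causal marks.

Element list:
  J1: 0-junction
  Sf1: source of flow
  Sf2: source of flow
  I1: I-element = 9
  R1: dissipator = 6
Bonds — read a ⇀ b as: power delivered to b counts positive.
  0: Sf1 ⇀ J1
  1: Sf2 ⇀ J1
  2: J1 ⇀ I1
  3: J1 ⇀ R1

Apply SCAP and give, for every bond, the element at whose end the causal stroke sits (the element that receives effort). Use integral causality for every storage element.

b0 →Sf1  (Sf1: flow source, stroke at near end)
b1 →Sf2  (Sf2: flow source, stroke at near end)
b2 →I1  (I1 integral (f out))
b3 →J1  (closing 0-jn rule on J1)

#0 |Sf1
#1 |Sf2
#2 |I1
#3 |J1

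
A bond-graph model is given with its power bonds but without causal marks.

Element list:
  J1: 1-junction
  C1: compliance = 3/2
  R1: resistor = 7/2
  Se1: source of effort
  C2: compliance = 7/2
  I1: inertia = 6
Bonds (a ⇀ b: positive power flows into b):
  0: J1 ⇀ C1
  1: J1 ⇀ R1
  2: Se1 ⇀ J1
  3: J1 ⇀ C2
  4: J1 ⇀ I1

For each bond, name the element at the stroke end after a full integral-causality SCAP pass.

β0 stroke→J1
β1 stroke→J1
β2 stroke→J1
β3 stroke→J1
β4 stroke→I1

β2 →J1  (source Se1 imposes e)
β0 →J1  (C1: C, integral causality)
β3 →J1  (C2 integral (e out))
β4 →I1  (I1 integral (f out))
β1 →J1  (J1: bond 4 brought flow, rest push out)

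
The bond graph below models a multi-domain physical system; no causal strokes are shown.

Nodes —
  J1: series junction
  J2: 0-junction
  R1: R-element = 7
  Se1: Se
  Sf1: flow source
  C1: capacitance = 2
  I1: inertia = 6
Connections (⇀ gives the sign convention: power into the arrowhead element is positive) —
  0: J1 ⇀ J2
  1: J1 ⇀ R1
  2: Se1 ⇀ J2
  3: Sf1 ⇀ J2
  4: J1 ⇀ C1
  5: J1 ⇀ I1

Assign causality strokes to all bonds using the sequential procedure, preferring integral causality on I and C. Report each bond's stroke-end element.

#0 →J1
#1 →J1
#2 →J2
#3 →Sf1
#4 →J1
#5 →I1

bond 2 stroke at J2  (Se1 (Se) sets effort on bond)
bond 3 stroke at Sf1  (source Sf1 imposes f)
bond 0 stroke at J1  (J2 effort already set via bond 2)
bond 4 stroke at J1  (C1: C, integral causality)
bond 5 stroke at I1  (I1 outputs flow p/I1)
bond 1 stroke at J1  (1-jn J1 has f-setter on 5)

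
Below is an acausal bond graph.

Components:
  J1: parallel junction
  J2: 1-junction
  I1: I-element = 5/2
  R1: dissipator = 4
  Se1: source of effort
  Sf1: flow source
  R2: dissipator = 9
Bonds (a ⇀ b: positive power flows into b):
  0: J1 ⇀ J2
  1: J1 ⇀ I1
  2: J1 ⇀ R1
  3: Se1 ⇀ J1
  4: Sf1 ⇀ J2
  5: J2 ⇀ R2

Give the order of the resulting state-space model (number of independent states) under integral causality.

bond 3 →J1  (Se1: effort source, stroke at far end)
bond 4 →Sf1  (Sf1: flow source, stroke at near end)
bond 0 →J2  (0-jn J1 has e-setter on 3)
bond 1 →I1  (J1 effort already set via bond 3)
bond 2 →R1  (0-jn J1 has e-setter on 3)
bond 5 →J2  (1-jn J2 has f-setter on 4)

1  (I1 all integral)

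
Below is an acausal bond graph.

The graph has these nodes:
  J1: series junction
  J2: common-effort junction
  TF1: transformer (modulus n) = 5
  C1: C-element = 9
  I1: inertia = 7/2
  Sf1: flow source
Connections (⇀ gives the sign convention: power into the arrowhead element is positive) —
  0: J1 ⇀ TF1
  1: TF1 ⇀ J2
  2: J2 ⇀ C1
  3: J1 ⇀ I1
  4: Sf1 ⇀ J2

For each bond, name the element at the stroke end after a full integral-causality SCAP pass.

β0 stroke→J1
β1 stroke→TF1
β2 stroke→J2
β3 stroke→I1
β4 stroke→Sf1

#4 →Sf1  (Sf1: flow source, stroke at near end)
#2 →J2  (prefer integral on C1)
#1 →TF1  (common-e at J2 fixed by 2)
#0 →J1  (TF1: transformer flips bond 1)
#3 →I1  (J1 needs exactly one f-in)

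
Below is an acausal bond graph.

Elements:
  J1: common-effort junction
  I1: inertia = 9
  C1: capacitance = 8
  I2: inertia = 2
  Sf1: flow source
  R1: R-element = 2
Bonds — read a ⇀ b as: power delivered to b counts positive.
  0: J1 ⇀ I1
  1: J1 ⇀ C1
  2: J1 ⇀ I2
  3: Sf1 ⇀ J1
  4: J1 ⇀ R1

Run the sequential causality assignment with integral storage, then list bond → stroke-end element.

#0 stroke at I1
#1 stroke at J1
#2 stroke at I2
#3 stroke at Sf1
#4 stroke at R1

b3 →Sf1  (Sf1 fixes flow; stroke at Sf1)
b0 →I1  (prefer integral on I1)
b1 →J1  (C1 integral (e out))
b2 →I2  (J1: bond 1 brought effort, rest push out)
b4 →R1  (0-jn J1 has e-setter on 1)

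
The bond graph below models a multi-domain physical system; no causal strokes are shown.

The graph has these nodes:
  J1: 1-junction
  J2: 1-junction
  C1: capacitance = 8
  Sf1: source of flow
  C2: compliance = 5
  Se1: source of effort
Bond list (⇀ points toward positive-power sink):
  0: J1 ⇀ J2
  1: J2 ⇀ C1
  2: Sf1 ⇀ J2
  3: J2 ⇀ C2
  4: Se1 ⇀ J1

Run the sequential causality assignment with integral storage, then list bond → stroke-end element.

#2 →Sf1  (Sf1 fixes flow; stroke at Sf1)
#4 →J1  (Se1 (Se) sets effort on bond)
#0 →J2  (only one flow-in slot at J1)
#1 →J2  (common-f at J2 fixed by 2)
#3 →J2  (J2 flow already set via bond 2)

b0 stroke→J2
b1 stroke→J2
b2 stroke→Sf1
b3 stroke→J2
b4 stroke→J1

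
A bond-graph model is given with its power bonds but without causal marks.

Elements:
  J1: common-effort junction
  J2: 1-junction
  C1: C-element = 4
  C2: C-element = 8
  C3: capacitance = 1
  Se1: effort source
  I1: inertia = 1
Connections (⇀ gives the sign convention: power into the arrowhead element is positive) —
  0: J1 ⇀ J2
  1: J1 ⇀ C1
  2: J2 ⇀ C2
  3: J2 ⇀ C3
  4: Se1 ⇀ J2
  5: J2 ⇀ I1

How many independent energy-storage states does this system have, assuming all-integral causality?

4  (C1, C2, C3, I1 all integral)

b4 |J2  (Se1 (Se) sets effort on bond)
b1 |J1  (prefer integral on C1)
b0 |J2  (0-jn J1 has e-setter on 1)
b2 |J2  (C2: C, integral causality)
b3 |J2  (C3 outputs effort q/C3)
b5 |I1  (J2: last free bond brings flow in)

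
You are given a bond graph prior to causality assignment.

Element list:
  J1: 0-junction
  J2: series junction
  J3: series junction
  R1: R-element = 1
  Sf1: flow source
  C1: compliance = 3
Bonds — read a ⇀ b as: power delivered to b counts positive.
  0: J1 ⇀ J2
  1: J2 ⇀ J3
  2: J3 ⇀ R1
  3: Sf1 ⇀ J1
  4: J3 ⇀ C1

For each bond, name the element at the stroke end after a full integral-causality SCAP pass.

b0 |J1
b1 |J2
b2 |J3
b3 |Sf1
b4 |J3

β3 stroke at Sf1  (Sf1 fixes flow; stroke at Sf1)
β0 stroke at J1  (J1 needs exactly one e-in)
β1 stroke at J2  (J2 flow already set via bond 0)
β2 stroke at J3  (1-jn J3 has f-setter on 1)
β4 stroke at J3  (J3 flow already set via bond 1)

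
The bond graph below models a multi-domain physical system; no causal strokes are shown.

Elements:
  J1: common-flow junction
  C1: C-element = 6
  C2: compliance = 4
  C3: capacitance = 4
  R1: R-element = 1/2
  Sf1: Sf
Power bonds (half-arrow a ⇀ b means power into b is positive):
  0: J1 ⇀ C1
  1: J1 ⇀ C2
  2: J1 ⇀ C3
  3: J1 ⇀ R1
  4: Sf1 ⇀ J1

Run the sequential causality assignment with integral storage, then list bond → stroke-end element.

β4 stroke at Sf1  (source Sf1 imposes f)
β0 stroke at J1  (J1: bond 4 brought flow, rest push out)
β1 stroke at J1  (common-f at J1 fixed by 4)
β2 stroke at J1  (1-jn J1 has f-setter on 4)
β3 stroke at J1  (common-f at J1 fixed by 4)

β0 →J1
β1 →J1
β2 →J1
β3 →J1
β4 →Sf1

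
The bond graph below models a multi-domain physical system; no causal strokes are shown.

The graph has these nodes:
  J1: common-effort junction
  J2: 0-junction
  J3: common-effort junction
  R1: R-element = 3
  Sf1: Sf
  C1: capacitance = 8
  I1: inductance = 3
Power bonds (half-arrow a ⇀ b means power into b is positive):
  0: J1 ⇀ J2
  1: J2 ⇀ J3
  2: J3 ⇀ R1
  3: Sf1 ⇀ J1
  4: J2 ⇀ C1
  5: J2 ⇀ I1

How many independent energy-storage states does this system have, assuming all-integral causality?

2  (C1, I1 all integral)

#3 stroke at Sf1  (Sf1: flow source, stroke at near end)
#0 stroke at J1  (J1: last free bond brings effort in)
#4 stroke at J2  (C1 outputs effort q/C1)
#1 stroke at J3  (0-jn J2 has e-setter on 4)
#5 stroke at I1  (common-e at J2 fixed by 4)
#2 stroke at R1  (J3 effort already set via bond 1)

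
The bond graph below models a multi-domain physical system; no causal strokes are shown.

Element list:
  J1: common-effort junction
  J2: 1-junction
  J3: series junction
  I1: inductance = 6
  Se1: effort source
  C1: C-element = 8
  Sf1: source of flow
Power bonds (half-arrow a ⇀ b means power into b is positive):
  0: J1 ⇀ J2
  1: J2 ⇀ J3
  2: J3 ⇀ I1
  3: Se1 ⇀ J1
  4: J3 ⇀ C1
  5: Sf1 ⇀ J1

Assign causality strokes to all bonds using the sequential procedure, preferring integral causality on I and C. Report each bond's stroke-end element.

bond 3 stroke→J1  (Se1: effort source, stroke at far end)
bond 5 stroke→Sf1  (Sf1: flow source, stroke at near end)
bond 0 stroke→J2  (J1 effort already set via bond 3)
bond 1 stroke→J3  (closing 1-jn rule on J2)
bond 2 stroke→I1  (prefer integral on I1)
bond 4 stroke→J3  (common-f at J3 fixed by 2)

β0 stroke→J2
β1 stroke→J3
β2 stroke→I1
β3 stroke→J1
β4 stroke→J3
β5 stroke→Sf1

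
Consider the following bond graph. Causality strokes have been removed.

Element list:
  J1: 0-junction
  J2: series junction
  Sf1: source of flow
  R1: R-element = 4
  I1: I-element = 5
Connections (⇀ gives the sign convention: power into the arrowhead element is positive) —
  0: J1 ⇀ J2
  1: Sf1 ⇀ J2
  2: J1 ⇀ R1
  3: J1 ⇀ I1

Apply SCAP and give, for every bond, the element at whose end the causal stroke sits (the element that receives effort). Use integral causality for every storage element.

#0 |J2
#1 |Sf1
#2 |J1
#3 |I1

β1 stroke at Sf1  (source Sf1 imposes f)
β0 stroke at J2  (J2: bond 1 brought flow, rest push out)
β3 stroke at I1  (prefer integral on I1)
β2 stroke at J1  (J1 needs exactly one e-in)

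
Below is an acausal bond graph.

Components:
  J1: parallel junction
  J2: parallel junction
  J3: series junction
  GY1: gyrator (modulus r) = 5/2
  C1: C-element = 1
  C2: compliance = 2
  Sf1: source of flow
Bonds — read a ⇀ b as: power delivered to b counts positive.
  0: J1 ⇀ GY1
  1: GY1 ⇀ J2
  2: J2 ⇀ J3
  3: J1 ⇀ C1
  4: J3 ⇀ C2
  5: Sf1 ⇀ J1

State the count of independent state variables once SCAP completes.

2  (C1, C2 all integral)

b5 |Sf1  (source Sf1 imposes f)
b3 |J1  (C1 integral (e out))
b0 |GY1  (J1: bond 3 brought effort, rest push out)
b1 |GY1  (GY GY1: same side as bond 0)
b2 |J2  (J2 needs exactly one e-in)
b4 |J3  (J3: bond 2 brought flow, rest push out)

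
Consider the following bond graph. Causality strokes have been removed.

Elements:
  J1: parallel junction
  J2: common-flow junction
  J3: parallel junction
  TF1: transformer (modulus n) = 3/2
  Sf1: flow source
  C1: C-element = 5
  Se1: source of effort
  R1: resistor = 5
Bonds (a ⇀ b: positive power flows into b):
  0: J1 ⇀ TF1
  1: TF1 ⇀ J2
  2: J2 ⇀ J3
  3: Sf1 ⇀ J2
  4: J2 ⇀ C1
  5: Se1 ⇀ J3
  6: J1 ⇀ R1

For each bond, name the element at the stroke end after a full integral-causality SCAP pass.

β3 |Sf1  (Sf1 (Sf) sets flow on bond)
β5 |J3  (Se1 fixes effort; stroke away)
β1 |J2  (1-jn J2 has f-setter on 3)
β2 |J2  (1-jn J2 has f-setter on 3)
β4 |J2  (common-f at J2 fixed by 3)
β0 |TF1  (TF1 one-in-one-out from 1)
β6 |J1  (J1 needs exactly one e-in)

b0 stroke→TF1
b1 stroke→J2
b2 stroke→J2
b3 stroke→Sf1
b4 stroke→J2
b5 stroke→J3
b6 stroke→J1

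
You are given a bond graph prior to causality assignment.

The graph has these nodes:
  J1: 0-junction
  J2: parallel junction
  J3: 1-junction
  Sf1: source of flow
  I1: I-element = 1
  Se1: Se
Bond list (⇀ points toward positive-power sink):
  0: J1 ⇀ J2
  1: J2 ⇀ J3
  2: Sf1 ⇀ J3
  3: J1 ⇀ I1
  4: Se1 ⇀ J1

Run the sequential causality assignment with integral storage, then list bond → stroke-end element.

#2 stroke at Sf1  (Sf1: flow source, stroke at near end)
#4 stroke at J1  (Se1: effort source, stroke at far end)
#0 stroke at J2  (J1: bond 4 brought effort, rest push out)
#3 stroke at I1  (0-jn J1 has e-setter on 4)
#1 stroke at J3  (J2: bond 0 brought effort, rest push out)

β0 |J2
β1 |J3
β2 |Sf1
β3 |I1
β4 |J1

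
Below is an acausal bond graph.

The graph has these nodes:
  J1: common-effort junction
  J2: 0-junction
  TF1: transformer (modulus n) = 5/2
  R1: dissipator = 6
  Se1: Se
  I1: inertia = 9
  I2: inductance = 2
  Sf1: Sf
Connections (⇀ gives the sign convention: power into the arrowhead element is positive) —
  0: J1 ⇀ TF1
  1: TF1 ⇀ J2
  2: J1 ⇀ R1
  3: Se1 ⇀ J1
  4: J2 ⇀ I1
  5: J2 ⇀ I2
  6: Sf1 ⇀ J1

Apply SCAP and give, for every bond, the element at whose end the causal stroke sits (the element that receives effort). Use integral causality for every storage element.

β3 stroke→J1  (Se1: effort source, stroke at far end)
β6 stroke→Sf1  (Sf1 (Sf) sets flow on bond)
β0 stroke→TF1  (J1 effort already set via bond 3)
β2 stroke→R1  (J1 effort already set via bond 3)
β1 stroke→J2  (TF1 one-in-one-out from 0)
β4 stroke→I1  (J2: bond 1 brought effort, rest push out)
β5 stroke→I2  (common-e at J2 fixed by 1)

β0 stroke at TF1
β1 stroke at J2
β2 stroke at R1
β3 stroke at J1
β4 stroke at I1
β5 stroke at I2
β6 stroke at Sf1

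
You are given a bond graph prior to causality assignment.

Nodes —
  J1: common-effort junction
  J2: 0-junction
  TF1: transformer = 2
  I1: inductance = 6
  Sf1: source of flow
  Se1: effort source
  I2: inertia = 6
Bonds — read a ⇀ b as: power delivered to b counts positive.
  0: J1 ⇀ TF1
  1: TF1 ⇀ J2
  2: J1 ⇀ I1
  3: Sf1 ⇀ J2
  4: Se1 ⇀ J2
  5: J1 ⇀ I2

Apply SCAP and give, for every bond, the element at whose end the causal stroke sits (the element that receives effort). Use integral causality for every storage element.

b0 stroke at J1
b1 stroke at TF1
b2 stroke at I1
b3 stroke at Sf1
b4 stroke at J2
b5 stroke at I2

#3 |Sf1  (Sf1 fixes flow; stroke at Sf1)
#4 |J2  (Se1 (Se) sets effort on bond)
#1 |TF1  (0-jn J2 has e-setter on 4)
#0 |J1  (TF1 one-in-one-out from 1)
#2 |I1  (0-jn J1 has e-setter on 0)
#5 |I2  (J1 effort already set via bond 0)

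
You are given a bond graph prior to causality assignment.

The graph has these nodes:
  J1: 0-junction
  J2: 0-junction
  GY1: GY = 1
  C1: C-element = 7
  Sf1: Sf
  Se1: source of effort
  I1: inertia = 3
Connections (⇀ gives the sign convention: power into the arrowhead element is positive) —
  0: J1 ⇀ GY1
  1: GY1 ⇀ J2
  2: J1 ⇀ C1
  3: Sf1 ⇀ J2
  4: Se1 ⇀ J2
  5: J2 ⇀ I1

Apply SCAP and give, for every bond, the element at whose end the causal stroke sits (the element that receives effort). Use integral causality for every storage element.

#0 stroke→GY1
#1 stroke→GY1
#2 stroke→J1
#3 stroke→Sf1
#4 stroke→J2
#5 stroke→I1

#3 |Sf1  (Sf1: flow source, stroke at near end)
#4 |J2  (Se1 fixes effort; stroke away)
#1 |GY1  (common-e at J2 fixed by 4)
#5 |I1  (J2 effort already set via bond 4)
#0 |GY1  (GY GY1: same side as bond 1)
#2 |J1  (closing 0-jn rule on J1)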